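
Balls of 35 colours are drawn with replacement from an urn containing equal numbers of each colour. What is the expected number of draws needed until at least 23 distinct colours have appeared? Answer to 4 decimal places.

Going from k to k+1 distinct takes a geometric number of draws with mean 35/(35-k).
Sum over k = 0,...,22: E = 35/35 + 35/34 + 35/33 + ... + 35/14 + 35/13 = 36.52498.

36.5250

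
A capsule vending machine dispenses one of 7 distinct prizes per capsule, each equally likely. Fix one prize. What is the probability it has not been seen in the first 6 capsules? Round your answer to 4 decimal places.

Each capsule misses the fixed prize with probability (7-1)/7 = 6/7, independently.
P(still missing after 6) = (6/7)^6 = 0.39657.

0.3966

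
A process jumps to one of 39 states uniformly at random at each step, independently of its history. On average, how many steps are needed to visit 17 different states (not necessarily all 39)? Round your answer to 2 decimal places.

21.95

Going from k to k+1 distinct takes a geometric number of steps with mean 39/(39-k).
Sum over k = 0,...,16: E = 39/39 + 39/38 + 39/37 + ... + 39/24 + 39/23 = 21.946.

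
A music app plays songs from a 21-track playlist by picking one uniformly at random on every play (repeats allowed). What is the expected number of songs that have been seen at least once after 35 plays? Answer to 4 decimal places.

For each song, P(seen in 35 plays) = 1 - (20/21)^35 = 0.81871.
By linearity of expectation, E[distinct seen] = 21·(1 - (20/21)^35) = 17.19290.

17.1929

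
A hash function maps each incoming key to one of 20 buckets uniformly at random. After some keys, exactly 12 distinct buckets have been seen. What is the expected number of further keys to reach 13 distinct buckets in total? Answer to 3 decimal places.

The wait to go from k to k+1 distinct buckets is geometric with mean 20/(20-k).
Only the k = 12 term is needed: E = 20/8 = 2.5000.

2.500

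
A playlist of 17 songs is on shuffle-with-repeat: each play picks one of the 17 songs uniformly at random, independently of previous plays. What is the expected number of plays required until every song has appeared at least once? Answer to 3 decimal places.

Split into phases: going from k distinct to k+1 distinct takes on average 17/(17-k) plays.
E[T] = 17/17 + 17/16 + 17/15 + ... + 17/2 + 17/1 = 17·H_{17}.
H_{17} = 3.4396, so E[T] = 58.4724.

58.472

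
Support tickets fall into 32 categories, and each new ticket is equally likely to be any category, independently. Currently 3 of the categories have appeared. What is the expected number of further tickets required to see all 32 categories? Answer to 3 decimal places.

126.773

From k distinct to k+1 distinct takes on average 32/(32-k) tickets.
Sum over k = 3,...,31: E = 32/29 + 32/28 + 32/27 + ... + 32/2 + 32/1 = 126.7729.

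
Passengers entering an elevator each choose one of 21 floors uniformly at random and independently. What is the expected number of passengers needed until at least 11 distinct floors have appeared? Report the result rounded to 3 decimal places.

15.044

With k distinct floors already seen, the next new one arrives after an expected 21/(21-k) passengers.
Sum over k = 0,...,10: E = 21/21 + 21/20 + 21/19 + ... + 21/12 + 21/11 = 15.0442.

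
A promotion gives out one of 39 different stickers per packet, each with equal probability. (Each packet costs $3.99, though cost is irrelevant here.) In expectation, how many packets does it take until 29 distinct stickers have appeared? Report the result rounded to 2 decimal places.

Going from k to k+1 distinct takes a geometric number of packets with mean 39/(39-k).
Sum over k = 0,...,28: E = 39/39 + 39/38 + 39/37 + ... + 39/12 + 39/11 = 51.658.

51.66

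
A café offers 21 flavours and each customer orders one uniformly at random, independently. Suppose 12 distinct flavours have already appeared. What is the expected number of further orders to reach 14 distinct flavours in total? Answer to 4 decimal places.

The wait to go from k to k+1 distinct flavours is geometric with mean 21/(21-k).
Sum over k = 12,...,13: E = 21/9 + 21/8 = 4.95833.

4.9583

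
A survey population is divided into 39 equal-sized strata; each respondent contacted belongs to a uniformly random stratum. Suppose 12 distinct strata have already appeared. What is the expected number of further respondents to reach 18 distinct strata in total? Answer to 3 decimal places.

With k distinct strata already seen, the next new one takes an expected 39/(39-k) respondents.
Sum over k = 12,...,17: E = 39/27 + 39/26 + 39/25 + 39/24 + 39/23 + 39/22 = 9.5978.

9.598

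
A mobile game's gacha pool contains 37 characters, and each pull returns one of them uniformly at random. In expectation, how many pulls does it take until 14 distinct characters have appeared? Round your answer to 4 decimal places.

With k distinct characters already seen, the next new one arrives after an expected 37/(37-k) pulls.
Sum over k = 0,...,13: E = 37/37 + 37/36 + 37/35 + ... + 37/25 + 37/24 = 17.28990.

17.2899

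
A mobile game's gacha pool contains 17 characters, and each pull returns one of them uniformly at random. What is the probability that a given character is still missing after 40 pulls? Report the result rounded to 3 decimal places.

On each pull the fixed character fails to appear with probability 16/17.
P(still missing after 40) = (16/17)^40 = 0.0885.

0.088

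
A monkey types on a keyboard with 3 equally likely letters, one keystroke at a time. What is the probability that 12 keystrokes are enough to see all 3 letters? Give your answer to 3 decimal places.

Let A_i be the event that letter i is missing after 12 keystrokes. By inclusion–exclusion on the A_i,
P(all seen) = Σ_{j=0}^{3} (-1)^j C(3,j)((3-j)/3)^12
= 1.0000 - 0.0231 + 0.0000 - 0.0000
= 0.9769.

0.977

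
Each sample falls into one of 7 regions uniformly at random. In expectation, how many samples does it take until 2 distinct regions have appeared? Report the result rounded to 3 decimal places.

With k distinct regions already seen, the next new one arrives after an expected 7/(7-k) samples.
Sum over k = 0,...,1: E = 7/7 + 7/6 = 2.1667.

2.167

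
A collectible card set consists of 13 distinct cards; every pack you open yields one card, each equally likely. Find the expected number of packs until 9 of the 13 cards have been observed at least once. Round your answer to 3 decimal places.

With k distinct cards already seen, the next new one arrives after an expected 13/(13-k) packs.
Sum over k = 0,...,8: E = 13/13 + 13/12 + 13/11 + ... + 13/6 + 13/5 = 14.2584.

14.258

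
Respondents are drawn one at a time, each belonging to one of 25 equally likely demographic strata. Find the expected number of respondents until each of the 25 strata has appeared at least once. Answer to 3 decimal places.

The wait to go from k to k+1 distinct strata is geometric with mean 25/(25-k).
E[T] = 25/25 + 25/24 + 25/23 + ... + 25/2 + 25/1 = 25·H_{25}.
H_{25} = 3.8160, so E[T] = 95.3990.

95.399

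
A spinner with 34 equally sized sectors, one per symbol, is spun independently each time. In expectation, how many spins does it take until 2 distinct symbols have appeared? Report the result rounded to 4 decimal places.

Going from k to k+1 distinct takes a geometric number of spins with mean 34/(34-k).
Sum over k = 0,...,1: E = 34/34 + 34/33 = 2.03030.

2.0303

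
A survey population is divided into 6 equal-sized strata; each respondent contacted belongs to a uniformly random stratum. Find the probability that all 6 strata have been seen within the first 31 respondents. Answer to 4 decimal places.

Let A_i be the event that stratum i is missing after 31 respondents. By inclusion–exclusion on the A_i,
P(all seen) = Σ_{j=0}^{6} (-1)^j C(6,j)((6-j)/6)^31
= 1.00000 - 0.02106 + 0.00005 - 0.00000 + 0.00000 - 0.00000 + 0.00000
= 0.97899.

0.9790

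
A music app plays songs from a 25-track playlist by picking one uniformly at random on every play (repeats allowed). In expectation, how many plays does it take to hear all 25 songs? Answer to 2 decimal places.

95.40

Split into phases: going from k distinct to k+1 distinct takes on average 25/(25-k) plays.
E[T] = 25/25 + 25/24 + 25/23 + ... + 25/2 + 25/1 = 25·H_{25}.
H_{25} = 3.816, so E[T] = 95.399.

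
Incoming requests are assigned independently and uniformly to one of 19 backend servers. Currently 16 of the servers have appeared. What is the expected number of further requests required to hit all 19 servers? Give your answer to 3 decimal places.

34.833

From k distinct to k+1 distinct takes on average 19/(19-k) requests.
Sum over k = 16,...,18: E = 19/3 + 19/2 + 19/1 = 34.8333.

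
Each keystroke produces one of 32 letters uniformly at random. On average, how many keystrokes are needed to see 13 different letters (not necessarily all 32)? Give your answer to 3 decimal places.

Going from k to k+1 distinct takes a geometric number of keystrokes with mean 32/(32-k).
Sum over k = 0,...,12: E = 32/32 + 32/31 + 32/30 + ... + 32/21 + 32/20 = 16.3442.

16.344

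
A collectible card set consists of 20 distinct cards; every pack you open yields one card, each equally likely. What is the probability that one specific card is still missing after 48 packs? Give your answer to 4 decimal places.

On each pack the fixed card fails to appear with probability 19/20.
P(still missing after 48) = (19/20)^48 = 0.08526.

0.0853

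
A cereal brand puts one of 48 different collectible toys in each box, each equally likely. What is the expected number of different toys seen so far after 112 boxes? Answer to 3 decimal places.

For each toy, P(seen in 112 boxes) = 1 - (47/48)^112 = 0.9054.
By linearity of expectation, E[distinct seen] = 48·(1 - (47/48)^112) = 43.4587.

43.459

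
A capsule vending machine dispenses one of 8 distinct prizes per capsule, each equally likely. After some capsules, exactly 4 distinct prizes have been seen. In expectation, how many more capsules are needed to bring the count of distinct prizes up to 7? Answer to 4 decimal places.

8.6667

With k distinct prizes already seen, the next new one takes an expected 8/(8-k) capsules.
Sum over k = 4,...,6: E = 8/4 + 8/3 + 8/2 = 8.66667.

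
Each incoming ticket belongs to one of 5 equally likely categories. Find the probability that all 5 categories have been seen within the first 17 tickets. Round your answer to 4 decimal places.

By inclusion–exclusion over which categories are missing,
P(all seen) = Σ_{j=0}^{5} (-1)^j C(5,j)((5-j)/5)^17
= 1.00000 - 0.11259 + 0.00169 - 0.00000 + 0.00000 - 0.00000
= 0.88910.

0.8891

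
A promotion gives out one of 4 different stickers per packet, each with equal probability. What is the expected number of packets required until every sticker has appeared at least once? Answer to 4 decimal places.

Split into phases: going from k distinct to k+1 distinct takes on average 4/(4-k) packets.
E[T] = 4/4 + 4/3 + 4/2 + 4/1 = 4·H_{4}.
H_{4} = 2.08333, so E[T] = 8.33333.

8.3333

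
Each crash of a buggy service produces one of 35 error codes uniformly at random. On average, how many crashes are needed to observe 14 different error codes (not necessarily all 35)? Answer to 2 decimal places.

17.55

Going from k to k+1 distinct takes a geometric number of crashes with mean 35/(35-k).
Sum over k = 0,...,13: E = 35/35 + 35/34 + 35/33 + ... + 35/23 + 35/22 = 17.550.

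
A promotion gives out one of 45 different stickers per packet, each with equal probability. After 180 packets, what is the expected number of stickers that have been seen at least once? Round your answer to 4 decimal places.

44.2122

For each sticker, P(seen in 180 packets) = 1 - (44/45)^180 = 0.98249.
By linearity of expectation, E[distinct seen] = 45·(1 - (44/45)^180) = 44.21215.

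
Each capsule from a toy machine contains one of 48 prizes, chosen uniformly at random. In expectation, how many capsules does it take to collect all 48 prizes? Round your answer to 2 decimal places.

The wait to go from k to k+1 distinct prizes is geometric with mean 48/(48-k).
E[T] = 48/48 + 48/47 + 48/46 + ... + 48/2 + 48/1 = 48·H_{48}.
H_{48} = 4.459, so E[T] = 214.022.

214.02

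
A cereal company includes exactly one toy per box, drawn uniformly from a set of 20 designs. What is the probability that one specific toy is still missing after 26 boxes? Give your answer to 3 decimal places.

0.264

Each box misses the fixed toy with probability (20-1)/20 = 19/20, independently.
P(still missing after 26) = (19/20)^26 = 0.2635.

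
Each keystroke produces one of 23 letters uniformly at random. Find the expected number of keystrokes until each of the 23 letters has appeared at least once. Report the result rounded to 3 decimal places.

85.889

The wait to go from k to k+1 distinct letters is geometric with mean 23/(23-k).
E[T] = 23/23 + 23/22 + 23/21 + ... + 23/2 + 23/1 = 23·H_{23}.
H_{23} = 3.7343, so E[T] = 85.8887.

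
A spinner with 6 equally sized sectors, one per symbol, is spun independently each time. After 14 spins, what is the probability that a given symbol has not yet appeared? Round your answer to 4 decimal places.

0.0779

On each spin the fixed symbol fails to appear with probability 5/6.
P(still missing after 14) = (5/6)^14 = 0.07789.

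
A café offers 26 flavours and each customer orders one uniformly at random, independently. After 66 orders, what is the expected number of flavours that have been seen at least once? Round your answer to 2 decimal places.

24.05

For each flavour, P(seen in 66 orders) = 1 - (25/26)^66 = 0.925.
By linearity of expectation, E[distinct seen] = 26·(1 - (25/26)^66) = 24.047.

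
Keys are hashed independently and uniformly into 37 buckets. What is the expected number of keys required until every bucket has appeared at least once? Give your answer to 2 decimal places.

After k distinct buckets have appeared, the next key gives a new one with probability (37-k)/37, so the expected wait for the (k+1)-th is 37/(37-k).
E[T] = 37/37 + 37/36 + 37/35 + ... + 37/2 + 37/1 = 37·H_{37}.
H_{37} = 4.202, so E[T] = 155.459.

155.46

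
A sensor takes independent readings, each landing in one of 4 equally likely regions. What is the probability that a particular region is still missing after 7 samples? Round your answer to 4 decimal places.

Each sample misses the fixed region with probability (4-1)/4 = 3/4, independently.
P(still missing after 7) = (3/4)^7 = 0.13348.

0.1335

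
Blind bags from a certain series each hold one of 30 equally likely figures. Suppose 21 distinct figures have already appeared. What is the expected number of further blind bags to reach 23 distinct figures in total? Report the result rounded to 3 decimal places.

From k distinct to k+1 distinct takes on average 30/(30-k) blind bags.
Sum over k = 21,...,22: E = 30/9 + 30/8 = 7.0833.

7.083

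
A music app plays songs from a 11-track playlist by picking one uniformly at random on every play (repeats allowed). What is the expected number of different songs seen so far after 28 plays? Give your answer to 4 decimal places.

10.2372

For each song, P(seen in 28 plays) = 1 - (10/11)^28 = 0.93066.
By linearity of expectation, E[distinct seen] = 11·(1 - (10/11)^28) = 10.23722.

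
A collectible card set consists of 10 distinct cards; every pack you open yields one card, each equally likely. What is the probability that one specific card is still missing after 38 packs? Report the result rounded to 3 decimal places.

0.018

On each pack the fixed card fails to appear with probability 9/10.
P(still missing after 38) = (9/10)^38 = 0.0182.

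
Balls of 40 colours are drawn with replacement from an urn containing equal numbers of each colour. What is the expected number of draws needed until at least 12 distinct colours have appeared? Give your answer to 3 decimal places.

14.055

With k distinct colours already seen, the next new one arrives after an expected 40/(40-k) draws.
Sum over k = 0,...,11: E = 40/40 + 40/39 + 40/38 + ... + 40/30 + 40/29 = 14.0549.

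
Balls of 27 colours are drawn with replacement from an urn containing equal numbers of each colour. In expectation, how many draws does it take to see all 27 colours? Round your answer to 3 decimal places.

105.069

Split into phases: going from k distinct to k+1 distinct takes on average 27/(27-k) draws.
E[T] = 27/27 + 27/26 + 27/25 + ... + 27/2 + 27/1 = 27·H_{27}.
H_{27} = 3.8915, so E[T] = 105.0693.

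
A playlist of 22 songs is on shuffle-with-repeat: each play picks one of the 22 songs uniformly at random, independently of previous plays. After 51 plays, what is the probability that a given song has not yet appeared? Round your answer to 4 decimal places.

0.0932

Each play misses the fixed song with probability (22-1)/22 = 21/22, independently.
P(still missing after 51) = (21/22)^51 = 0.09325.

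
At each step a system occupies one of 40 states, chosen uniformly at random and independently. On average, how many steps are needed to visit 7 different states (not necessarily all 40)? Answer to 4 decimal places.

7.5898

Going from k to k+1 distinct takes a geometric number of steps with mean 40/(40-k).
Sum over k = 0,...,6: E = 40/40 + 40/39 + 40/38 + ... + 40/35 + 40/34 = 7.58979.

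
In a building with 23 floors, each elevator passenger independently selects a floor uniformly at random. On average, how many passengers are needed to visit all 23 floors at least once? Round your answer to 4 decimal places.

85.8887

Split into phases: going from k distinct to k+1 distinct takes on average 23/(23-k) passengers.
E[T] = 23/23 + 23/22 + 23/21 + ... + 23/2 + 23/1 = 23·H_{23}.
H_{23} = 3.73429, so E[T] = 85.88870.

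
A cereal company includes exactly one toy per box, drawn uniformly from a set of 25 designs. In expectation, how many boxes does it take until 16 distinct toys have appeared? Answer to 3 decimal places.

Going from k to k+1 distinct takes a geometric number of boxes with mean 25/(25-k).
Sum over k = 0,...,15: E = 25/25 + 25/24 + 25/23 + ... + 25/11 + 25/10 = 24.6747.

24.675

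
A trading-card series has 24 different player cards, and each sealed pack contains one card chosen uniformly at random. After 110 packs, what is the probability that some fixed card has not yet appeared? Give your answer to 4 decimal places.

Each pack misses the fixed card with probability (24-1)/24 = 23/24, independently.
P(still missing after 110) = (23/24)^110 = 0.00926.

0.0093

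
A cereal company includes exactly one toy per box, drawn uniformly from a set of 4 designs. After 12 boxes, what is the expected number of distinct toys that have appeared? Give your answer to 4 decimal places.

3.8733

For each toy, P(seen in 12 boxes) = 1 - (3/4)^12 = 0.96832.
By linearity of expectation, E[distinct seen] = 4·(1 - (3/4)^12) = 3.87329.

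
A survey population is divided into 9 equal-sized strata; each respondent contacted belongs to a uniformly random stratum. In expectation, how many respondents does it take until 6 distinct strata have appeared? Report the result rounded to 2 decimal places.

8.96

With k distinct strata already seen, the next new one arrives after an expected 9/(9-k) respondents.
Sum over k = 0,...,5: E = 9/9 + 9/8 + 9/7 + 9/6 + 9/5 + 9/4 = 8.961.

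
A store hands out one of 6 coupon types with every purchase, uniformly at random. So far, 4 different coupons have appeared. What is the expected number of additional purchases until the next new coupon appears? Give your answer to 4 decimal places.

Each purchase yields a new coupon with probability (6-4)/6 = 2/6, so the wait is geometric with mean 6/2.
E = 6/2 = 3.00000.

3.0000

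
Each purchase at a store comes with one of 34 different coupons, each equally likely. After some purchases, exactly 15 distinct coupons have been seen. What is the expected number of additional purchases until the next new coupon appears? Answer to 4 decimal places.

1.7895

The number of purchases until the next new coupon is geometric with success probability 19/34, so its mean is 34/19.
E = 34/19 = 1.78947.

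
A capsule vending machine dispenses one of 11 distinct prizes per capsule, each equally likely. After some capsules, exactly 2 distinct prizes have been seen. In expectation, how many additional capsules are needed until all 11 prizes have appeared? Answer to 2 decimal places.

With k distinct prizes already seen, the next new one takes an expected 11/(11-k) capsules.
Sum over k = 2,...,10: E = 11/9 + 11/8 + 11/7 + ... + 11/2 + 11/1 = 31.119.

31.12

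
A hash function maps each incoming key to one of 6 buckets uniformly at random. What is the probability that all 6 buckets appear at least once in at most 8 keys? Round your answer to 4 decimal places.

By inclusion–exclusion over which buckets are missing,
P(all seen) = Σ_{j=0}^{6} (-1)^j C(6,j)((6-j)/6)^8
= 1.00000 - 1.39541 + 0.58528 - 0.07813 + 0.00229 - 0.00000 + 0.00000
= 0.11403.

0.1140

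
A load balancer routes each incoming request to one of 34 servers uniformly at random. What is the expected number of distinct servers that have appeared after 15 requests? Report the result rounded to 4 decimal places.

For each server, P(seen in 15 requests) = 1 - (33/34)^15 = 0.36096.
By linearity of expectation, E[distinct seen] = 34·(1 - (33/34)^15) = 12.27278.

12.2728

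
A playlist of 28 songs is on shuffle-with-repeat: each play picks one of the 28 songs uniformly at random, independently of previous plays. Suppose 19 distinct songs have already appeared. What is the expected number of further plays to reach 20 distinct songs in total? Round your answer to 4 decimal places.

With k distinct songs already seen, the next new one takes an expected 28/(28-k) plays.
Only the k = 19 term is needed: E = 28/9 = 3.11111.

3.1111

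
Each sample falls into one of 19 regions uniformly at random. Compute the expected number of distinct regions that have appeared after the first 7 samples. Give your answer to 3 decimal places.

5.987

For each region, P(seen in 7 samples) = 1 - (18/19)^7 = 0.3151.
By linearity of expectation, E[distinct seen] = 19·(1 - (18/19)^7) = 5.9867.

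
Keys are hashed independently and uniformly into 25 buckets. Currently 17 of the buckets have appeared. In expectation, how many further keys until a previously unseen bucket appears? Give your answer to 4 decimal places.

3.1250

Each key yields a new bucket with probability (25-17)/25 = 8/25, so the wait is geometric with mean 25/8.
E = 25/8 = 3.12500.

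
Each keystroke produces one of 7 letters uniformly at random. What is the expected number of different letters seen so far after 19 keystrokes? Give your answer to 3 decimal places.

For each letter, P(seen in 19 keystrokes) = 1 - (6/7)^19 = 0.9465.
By linearity of expectation, E[distinct seen] = 7·(1 - (6/7)^19) = 6.6258.

6.626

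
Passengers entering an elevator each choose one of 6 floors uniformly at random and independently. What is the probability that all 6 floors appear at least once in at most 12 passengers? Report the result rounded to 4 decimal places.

0.4378

Let A_i be the event that floor i is missing after 12 passengers. By inclusion–exclusion on the A_i,
P(all seen) = Σ_{j=0}^{6} (-1)^j C(6,j)((6-j)/6)^12
= 1.00000 - 0.67294 + 0.11561 - 0.00488 + 0.00003 - 0.00000 + 0.00000
= 0.43782.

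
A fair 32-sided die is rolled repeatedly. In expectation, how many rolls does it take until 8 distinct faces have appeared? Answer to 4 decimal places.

Going from k to k+1 distinct takes a geometric number of rolls with mean 32/(32-k).
Sum over k = 0,...,7: E = 32/32 + 32/31 + 32/30 + ... + 32/26 + 32/25 = 9.04118.

9.0412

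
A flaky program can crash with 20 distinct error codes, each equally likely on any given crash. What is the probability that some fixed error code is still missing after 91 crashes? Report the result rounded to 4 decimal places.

Each crash misses the fixed error code with probability (20-1)/20 = 19/20, independently.
P(still missing after 91) = (19/20)^91 = 0.00939.

0.0094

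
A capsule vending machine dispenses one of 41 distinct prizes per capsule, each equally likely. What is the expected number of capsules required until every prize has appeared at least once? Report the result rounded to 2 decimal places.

After k distinct prizes have appeared, the next capsule gives a new one with probability (41-k)/41, so the expected wait for the (k+1)-th is 41/(41-k).
E[T] = 41/41 + 41/40 + 41/39 + ... + 41/2 + 41/1 = 41·H_{41}.
H_{41} = 4.303, so E[T] = 176.420.

176.42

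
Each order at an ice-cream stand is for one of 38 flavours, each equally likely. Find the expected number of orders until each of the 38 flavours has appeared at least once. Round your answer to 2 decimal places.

After k distinct flavours have appeared, the next order gives a new one with probability (38-k)/38, so the expected wait for the (k+1)-th is 38/(38-k).
E[T] = 38/38 + 38/37 + 38/36 + ... + 38/2 + 38/1 = 38·H_{38}.
H_{38} = 4.228, so E[T] = 160.660.

160.66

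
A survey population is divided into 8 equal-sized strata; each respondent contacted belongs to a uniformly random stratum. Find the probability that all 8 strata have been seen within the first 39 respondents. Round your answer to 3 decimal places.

0.957

By inclusion–exclusion over which strata are missing,
P(all seen) = Σ_{j=0}^{8} (-1)^j C(8,j)((8-j)/8)^39
= 1.0000 - 0.0438 + 0.0004 - 0.0000 + 0.0000 - 0.0000 + 0.0000 - 0.0000 + 0.0000
= 0.9566.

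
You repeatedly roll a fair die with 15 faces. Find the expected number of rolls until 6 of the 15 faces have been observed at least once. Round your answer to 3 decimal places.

7.339

With k distinct faces already seen, the next new one arrives after an expected 15/(15-k) rolls.
Sum over k = 0,...,5: E = 15/15 + 15/14 + 15/13 + 15/12 + 15/11 + 15/10 = 7.3389.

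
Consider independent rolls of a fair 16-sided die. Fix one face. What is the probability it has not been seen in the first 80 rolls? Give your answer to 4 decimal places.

On each roll the fixed face fails to appear with probability 15/16.
P(still missing after 80) = (15/16)^80 = 0.00572.

0.0057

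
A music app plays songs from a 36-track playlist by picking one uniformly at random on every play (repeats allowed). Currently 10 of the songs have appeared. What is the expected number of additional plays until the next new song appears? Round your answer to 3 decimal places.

The number of plays until the next new song is geometric with success probability 26/36, so its mean is 36/26.
E = 36/26 = 1.3846.

1.385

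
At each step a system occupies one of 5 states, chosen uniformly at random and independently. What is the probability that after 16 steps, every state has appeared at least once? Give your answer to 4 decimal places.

Let A_i be the event that state i is missing after 16 steps. By inclusion–exclusion on the A_i,
P(all seen) = Σ_{j=0}^{5} (-1)^j C(5,j)((5-j)/5)^16
= 1.00000 - 0.14074 + 0.00282 - 0.00000 + 0.00000 - 0.00000
= 0.86208.

0.8621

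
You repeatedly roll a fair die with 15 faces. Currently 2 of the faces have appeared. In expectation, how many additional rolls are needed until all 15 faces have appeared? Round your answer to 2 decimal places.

47.70

With k distinct faces already seen, the next new one takes an expected 15/(15-k) rolls.
Sum over k = 2,...,14: E = 15/13 + 15/12 + 15/11 + ... + 15/2 + 15/1 = 47.702.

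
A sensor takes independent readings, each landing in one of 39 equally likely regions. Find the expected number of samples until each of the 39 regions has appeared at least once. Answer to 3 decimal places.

After k distinct regions have appeared, the next sample gives a new one with probability (39-k)/39, so the expected wait for the (k+1)-th is 39/(39-k).
E[T] = 39/39 + 39/38 + 39/37 + ... + 39/2 + 39/1 = 39·H_{39}.
H_{39} = 4.2535, so E[T] = 165.8882.

165.888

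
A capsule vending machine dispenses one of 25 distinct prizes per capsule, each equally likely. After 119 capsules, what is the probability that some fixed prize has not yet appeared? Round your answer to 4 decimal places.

0.0078

Each capsule misses the fixed prize with probability (25-1)/25 = 24/25, independently.
P(still missing after 119) = (24/25)^119 = 0.00777.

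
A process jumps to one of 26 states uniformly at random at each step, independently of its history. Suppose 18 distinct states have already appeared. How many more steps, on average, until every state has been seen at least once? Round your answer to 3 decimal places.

The wait to go from k to k+1 distinct states is geometric with mean 26/(26-k).
Sum over k = 18,...,25: E = 26/8 + 26/7 + 26/6 + ... + 26/2 + 26/1 = 70.6643.

70.664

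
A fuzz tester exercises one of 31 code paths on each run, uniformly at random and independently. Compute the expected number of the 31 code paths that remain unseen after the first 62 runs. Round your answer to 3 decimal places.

4.059

For each code path, P(unseen after 62) = (30/31)^62 = 0.1309.
By linearity of expectation, E[unseen] = 31·(30/31)^62 = 4.0593.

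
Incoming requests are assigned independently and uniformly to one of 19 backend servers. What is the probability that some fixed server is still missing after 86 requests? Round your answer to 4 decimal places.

0.0096

On each request the fixed server fails to appear with probability 18/19.
P(still missing after 86) = (18/19)^86 = 0.00956.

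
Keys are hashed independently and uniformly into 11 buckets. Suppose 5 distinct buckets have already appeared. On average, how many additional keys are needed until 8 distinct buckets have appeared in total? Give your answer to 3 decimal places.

6.783

With k distinct buckets already seen, the next new one takes an expected 11/(11-k) keys.
Sum over k = 5,...,7: E = 11/6 + 11/5 + 11/4 = 6.7833.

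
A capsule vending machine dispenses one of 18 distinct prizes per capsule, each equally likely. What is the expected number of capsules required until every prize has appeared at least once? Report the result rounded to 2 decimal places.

62.91

Split into phases: going from k distinct to k+1 distinct takes on average 18/(18-k) capsules.
E[T] = 18/18 + 18/17 + 18/16 + ... + 18/2 + 18/1 = 18·H_{18}.
H_{18} = 3.495, so E[T] = 62.912.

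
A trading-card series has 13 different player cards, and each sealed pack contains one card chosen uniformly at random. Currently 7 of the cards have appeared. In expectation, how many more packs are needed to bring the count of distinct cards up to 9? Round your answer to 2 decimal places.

4.77

The wait to go from k to k+1 distinct cards is geometric with mean 13/(13-k).
Sum over k = 7,...,8: E = 13/6 + 13/5 = 4.767.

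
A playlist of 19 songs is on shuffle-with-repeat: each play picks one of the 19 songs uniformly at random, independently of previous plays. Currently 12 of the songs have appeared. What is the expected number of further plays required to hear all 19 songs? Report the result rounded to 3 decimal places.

From k distinct to k+1 distinct takes on average 19/(19-k) plays.
Sum over k = 12,...,18: E = 19/7 + 19/6 + 19/5 + ... + 19/2 + 19/1 = 49.2643.

49.264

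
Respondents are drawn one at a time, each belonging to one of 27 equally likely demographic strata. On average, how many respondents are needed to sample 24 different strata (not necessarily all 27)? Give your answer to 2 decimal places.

55.57

With k distinct strata already seen, the next new one arrives after an expected 27/(27-k) respondents.
Sum over k = 0,...,23: E = 27/27 + 27/26 + 27/25 + ... + 27/5 + 27/4 = 55.569.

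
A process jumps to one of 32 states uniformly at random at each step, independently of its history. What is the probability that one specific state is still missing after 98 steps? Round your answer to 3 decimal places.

0.045

Each step misses the fixed state with probability (32-1)/32 = 31/32, independently.
P(still missing after 98) = (31/32)^98 = 0.0445.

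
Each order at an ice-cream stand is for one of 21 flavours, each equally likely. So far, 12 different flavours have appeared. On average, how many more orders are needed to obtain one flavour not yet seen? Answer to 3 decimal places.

Each order yields a new flavour with probability (21-12)/21 = 9/21, so the wait is geometric with mean 21/9.
E = 21/9 = 2.3333.

2.333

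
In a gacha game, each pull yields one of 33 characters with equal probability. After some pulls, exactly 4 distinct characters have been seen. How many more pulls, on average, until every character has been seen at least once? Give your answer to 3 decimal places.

With k distinct characters already seen, the next new one takes an expected 33/(33-k) pulls.
Sum over k = 4,...,32: E = 33/29 + 33/28 + 33/27 + ... + 33/2 + 33/1 = 130.7346.

130.735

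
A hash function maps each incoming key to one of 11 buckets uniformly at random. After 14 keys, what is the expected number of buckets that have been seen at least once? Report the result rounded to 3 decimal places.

For each bucket, P(seen in 14 keys) = 1 - (10/11)^14 = 0.7367.
By linearity of expectation, E[distinct seen] = 11·(1 - (10/11)^14) = 8.1034.

8.103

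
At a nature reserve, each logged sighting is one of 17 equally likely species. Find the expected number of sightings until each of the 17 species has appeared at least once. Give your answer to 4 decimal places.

After k distinct species have appeared, the next sighting gives a new one with probability (17-k)/17, so the expected wait for the (k+1)-th is 17/(17-k).
E[T] = 17/17 + 17/16 + 17/15 + ... + 17/2 + 17/1 = 17·H_{17}.
H_{17} = 3.43955, so E[T] = 58.47239.

58.4724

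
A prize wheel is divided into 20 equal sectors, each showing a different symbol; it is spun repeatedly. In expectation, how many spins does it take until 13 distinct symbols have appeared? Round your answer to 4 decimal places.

20.0977

Going from k to k+1 distinct takes a geometric number of spins with mean 20/(20-k).
Sum over k = 0,...,12: E = 20/20 + 20/19 + 20/18 + ... + 20/9 + 20/8 = 20.09765.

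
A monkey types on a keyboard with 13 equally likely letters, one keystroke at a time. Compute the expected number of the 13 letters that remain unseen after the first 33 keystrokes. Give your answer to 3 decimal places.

0.926

For each letter, P(unseen after 33) = (12/13)^33 = 0.0713.
By linearity of expectation, E[unseen] = 13·(12/13)^33 = 0.9264.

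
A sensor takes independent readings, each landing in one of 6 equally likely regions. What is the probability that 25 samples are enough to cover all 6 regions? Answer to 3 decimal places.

0.938

By inclusion–exclusion over which regions are missing,
P(all seen) = Σ_{j=0}^{6} (-1)^j C(6,j)((6-j)/6)^25
= 1.0000 - 0.0629 + 0.0006 - 0.0000 + 0.0000 - 0.0000 + 0.0000
= 0.9377.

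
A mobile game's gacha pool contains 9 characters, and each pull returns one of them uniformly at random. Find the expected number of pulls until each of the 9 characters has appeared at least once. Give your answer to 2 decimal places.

25.46

After k distinct characters have appeared, the next pull gives a new one with probability (9-k)/9, so the expected wait for the (k+1)-th is 9/(9-k).
E[T] = 9/9 + 9/8 + 9/7 + ... + 9/2 + 9/1 = 9·H_{9}.
H_{9} = 2.829, so E[T] = 25.461.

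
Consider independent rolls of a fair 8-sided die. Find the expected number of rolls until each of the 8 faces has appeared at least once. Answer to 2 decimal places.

21.74

Split into phases: going from k distinct to k+1 distinct takes on average 8/(8-k) rolls.
E[T] = 8/8 + 8/7 + 8/6 + ... + 8/2 + 8/1 = 8·H_{8}.
H_{8} = 2.718, so E[T] = 21.743.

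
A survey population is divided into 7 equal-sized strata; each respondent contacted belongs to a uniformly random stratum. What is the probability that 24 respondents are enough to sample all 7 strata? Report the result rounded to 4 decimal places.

By inclusion–exclusion over which strata are missing,
P(all seen) = Σ_{j=0}^{7} (-1)^j C(7,j)((7-j)/7)^24
= 1.00000 - 0.17313 + 0.00653 - 0.00005 + 0.00000 - 0.00000 + 0.00000 - 0.00000
= 0.83335.

0.8334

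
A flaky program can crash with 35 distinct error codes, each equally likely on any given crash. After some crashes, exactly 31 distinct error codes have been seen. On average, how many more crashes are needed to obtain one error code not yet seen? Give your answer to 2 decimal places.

8.75

The number of crashes until the next new error code is geometric with success probability 4/35, so its mean is 35/4.
E = 35/4 = 8.750.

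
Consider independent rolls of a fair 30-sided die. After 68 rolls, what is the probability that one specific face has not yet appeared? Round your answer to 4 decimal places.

0.0997

Each roll misses the fixed face with probability (30-1)/30 = 29/30, independently.
P(still missing after 68) = (29/30)^68 = 0.09973.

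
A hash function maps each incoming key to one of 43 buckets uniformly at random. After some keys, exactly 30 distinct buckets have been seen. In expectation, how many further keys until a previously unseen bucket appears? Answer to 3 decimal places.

3.308

Each key yields a new bucket with probability (43-30)/43 = 13/43, so the wait is geometric with mean 43/13.
E = 43/13 = 3.3077.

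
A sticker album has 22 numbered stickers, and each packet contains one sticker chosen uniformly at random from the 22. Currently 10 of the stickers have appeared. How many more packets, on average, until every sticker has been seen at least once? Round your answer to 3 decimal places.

The wait to go from k to k+1 distinct stickers is geometric with mean 22/(22-k).
Sum over k = 10,...,21: E = 22/12 + 22/11 + 22/10 + ... + 22/2 + 22/1 = 68.2706.

68.271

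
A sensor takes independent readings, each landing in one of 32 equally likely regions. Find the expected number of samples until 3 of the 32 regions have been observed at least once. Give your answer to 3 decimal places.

With k distinct regions already seen, the next new one arrives after an expected 32/(32-k) samples.
Sum over k = 0,...,2: E = 32/32 + 32/31 + 32/30 = 3.0989.

3.099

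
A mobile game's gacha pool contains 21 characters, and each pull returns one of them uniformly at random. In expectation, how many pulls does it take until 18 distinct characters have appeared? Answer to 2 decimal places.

38.05

Going from k to k+1 distinct takes a geometric number of pulls with mean 21/(21-k).
Sum over k = 0,...,17: E = 21/21 + 21/20 + 21/19 + ... + 21/5 + 21/4 = 38.053.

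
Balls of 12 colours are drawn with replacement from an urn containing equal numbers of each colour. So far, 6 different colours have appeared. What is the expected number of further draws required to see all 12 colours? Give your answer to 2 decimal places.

29.40

With k distinct colours already seen, the next new one takes an expected 12/(12-k) draws.
Sum over k = 6,...,11: E = 12/6 + 12/5 + 12/4 + 12/3 + 12/2 + 12/1 = 29.400.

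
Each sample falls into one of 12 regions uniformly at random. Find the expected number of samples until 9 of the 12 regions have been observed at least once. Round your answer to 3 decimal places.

15.239

With k distinct regions already seen, the next new one arrives after an expected 12/(12-k) samples.
Sum over k = 0,...,8: E = 12/12 + 12/11 + 12/10 + ... + 12/5 + 12/4 = 15.2385.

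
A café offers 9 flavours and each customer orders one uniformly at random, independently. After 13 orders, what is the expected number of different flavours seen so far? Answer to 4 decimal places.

7.0535

For each flavour, P(seen in 13 orders) = 1 - (8/9)^13 = 0.78372.
By linearity of expectation, E[distinct seen] = 9·(1 - (8/9)^13) = 7.05348.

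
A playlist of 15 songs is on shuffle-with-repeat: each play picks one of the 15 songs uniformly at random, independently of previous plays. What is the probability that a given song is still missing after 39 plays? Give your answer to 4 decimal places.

On each play the fixed song fails to appear with probability 14/15.
P(still missing after 39) = (14/15)^39 = 0.06783.

0.0678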